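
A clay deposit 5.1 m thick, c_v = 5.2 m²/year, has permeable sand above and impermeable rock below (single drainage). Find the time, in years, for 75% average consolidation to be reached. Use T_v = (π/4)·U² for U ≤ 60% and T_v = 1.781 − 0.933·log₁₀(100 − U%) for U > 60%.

Drainage path length: H_d = H = 5.1 m (single drainage).
U > 60%: T_v = 1.781 − 0.933·log₁₀(100 − 75) = 0.47672.
t = T_v·H_d²/c_v = 0.47672×5.1²/5.2 = 2.385 years.

t ≈ 2.38 years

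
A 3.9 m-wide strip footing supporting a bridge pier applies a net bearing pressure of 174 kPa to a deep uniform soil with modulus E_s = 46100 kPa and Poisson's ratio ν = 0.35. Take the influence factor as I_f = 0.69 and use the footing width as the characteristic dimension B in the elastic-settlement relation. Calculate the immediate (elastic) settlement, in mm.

Immediate (elastic) settlement: S_e = q·B·(1−ν²)/E_s · I_f.
S_e = 174 × 3.9 × (1 − 0.35²) / 46100 × 0.69
    = 174 × 3.9 × 0.8775 / 46100 × 0.69
    = 0.008913 m = 8.913 mm

S_e ≈ 8.91 mm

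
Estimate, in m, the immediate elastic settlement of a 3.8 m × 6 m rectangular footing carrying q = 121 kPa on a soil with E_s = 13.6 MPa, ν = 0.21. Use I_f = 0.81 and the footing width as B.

Immediate (elastic) settlement: S_e = q·B·(1−ν²)/E_s · I_f.
E_s = 13.6 MPa = 13600 kPa.
S_e = 121 × 3.8 × (1 − 0.21²) / 13600 × 0.81
    = 121 × 3.8 × 0.9559 / 13600 × 0.81
    = 0.02618 m

S_e ≈ 0.0262 m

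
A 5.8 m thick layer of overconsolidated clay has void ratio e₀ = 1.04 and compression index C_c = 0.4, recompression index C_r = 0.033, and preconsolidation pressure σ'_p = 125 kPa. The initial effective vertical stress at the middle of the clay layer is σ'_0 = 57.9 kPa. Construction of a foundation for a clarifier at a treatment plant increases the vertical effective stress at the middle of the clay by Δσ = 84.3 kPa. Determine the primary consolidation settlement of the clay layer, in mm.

Final effective stress: σ'_f = 57.9 + 84.3 = 142.2 kPa.
σ'_f = 142.2 > σ'_p = 125 kPa, so the stress path crosses the preconsolidation pressure — recompression up to σ'_p, then virgin compression beyond:
S_c = H/(1+e₀)·[C_r·log₁₀(σ'_p/σ'_0) + C_c·log₁₀(σ'_f/σ'_p)]
    = 5.8/2.04 × [0.033×log₁₀(125/57.9) + 0.4×log₁₀(142.2/125)]
    = 2.8431 × [0.01103 + 0.022396] = 0.09503 m

S_c ≈ 95 mm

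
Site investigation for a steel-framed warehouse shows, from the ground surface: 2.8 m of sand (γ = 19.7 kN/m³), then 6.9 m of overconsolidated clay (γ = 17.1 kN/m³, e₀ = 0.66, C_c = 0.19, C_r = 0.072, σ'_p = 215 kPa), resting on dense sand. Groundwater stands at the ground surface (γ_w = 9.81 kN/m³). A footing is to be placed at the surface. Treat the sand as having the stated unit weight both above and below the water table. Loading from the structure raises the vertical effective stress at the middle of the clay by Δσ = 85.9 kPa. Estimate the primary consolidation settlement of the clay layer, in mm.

Mid-depth of clay below the ground surface: z = 2.8 + 6.9/2 = 6.25 m.
Total vertical stress at mid-clay: σ_v = 19.7×2.8 + 17.1×3.45 = 114.16 kPa.
Pore pressure: u = 9.81×(6.25 − 0) = 61.312 kPa.
Initial effective stress: σ'_0 = σ_v − u = 114.16 − 61.312 = 52.848 kPa.
Final effective stress: σ'_f = 52.848 + 85.9 = 138.75 kPa.
σ'_f = 138.75 ≤ σ'_p = 215 kPa, so the clay remains overconsolidated and only the recompression index applies:
S_c = C_r·H/(1+e₀)·log₁₀(σ'_f/σ'_0) = 0.072×6.9/1.66×log₁₀(138.75/52.848)
    = 0.29928 × 0.4192 = 0.1255 m

S_c ≈ 125 mm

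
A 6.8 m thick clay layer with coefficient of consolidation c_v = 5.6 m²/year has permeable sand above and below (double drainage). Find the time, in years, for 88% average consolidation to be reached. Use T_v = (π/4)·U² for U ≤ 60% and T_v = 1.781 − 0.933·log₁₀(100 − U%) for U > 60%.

Drainage path length: H_d = H/2 = 3.4 m (double drainage).
U > 60%: T_v = 1.781 − 0.933·log₁₀(100 − 88) = 0.77412.
t = T_v·H_d²/c_v = 0.77412×3.4²/5.6 = 1.598 years.

t ≈ 1.6 years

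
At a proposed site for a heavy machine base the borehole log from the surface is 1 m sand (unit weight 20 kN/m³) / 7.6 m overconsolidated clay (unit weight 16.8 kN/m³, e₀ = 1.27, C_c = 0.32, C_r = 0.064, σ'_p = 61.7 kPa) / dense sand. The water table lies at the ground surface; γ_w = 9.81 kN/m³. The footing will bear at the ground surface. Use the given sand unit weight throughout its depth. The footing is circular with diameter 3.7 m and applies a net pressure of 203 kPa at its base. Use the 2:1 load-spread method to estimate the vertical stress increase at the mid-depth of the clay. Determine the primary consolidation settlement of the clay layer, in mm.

S_c ≈ 140 mm

Mid-depth of clay below the ground surface: z = 1 + 7.6/2 = 4.8 m.
Total vertical stress at mid-clay: σ_v = 20×1 + 16.8×3.8 = 83.84 kPa.
Pore pressure: u = 9.81×(4.8 − 0) = 47.088 kPa.
Initial effective stress: σ'_0 = σ_v − u = 83.84 − 47.088 = 36.752 kPa.
Stress increase at mid-clay by the 2:1 spreading method:
Δσ ≈ qD²/(D+z)² = 203×3.7²/(3.7+4.8)² = 38.465 kPa
Final effective stress: σ'_f = 36.752 + 38.465 = 75.217 kPa.
σ'_f = 75.217 > σ'_p = 61.7 kPa, so the stress path crosses the preconsolidation pressure — recompression up to σ'_p, then virgin compression beyond:
S_c = H/(1+e₀)·[C_r·log₁₀(σ'_p/σ'_0) + C_c·log₁₀(σ'_f/σ'_p)]
    = 7.6/2.27 × [0.064×log₁₀(61.7/36.752) + 0.32×log₁₀(75.217/61.7)]
    = 3.348 × [0.0144 + 0.02753] = 0.1404 m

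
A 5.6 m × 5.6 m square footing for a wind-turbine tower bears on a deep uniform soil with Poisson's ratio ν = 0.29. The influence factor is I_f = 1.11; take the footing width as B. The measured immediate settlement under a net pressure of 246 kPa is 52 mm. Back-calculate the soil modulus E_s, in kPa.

E_s ≈ 26900 kPa

S_e = q·B·(1−ν²)/E_s · I_f  ⇒  E_s = q·B·(1−ν²)·I_f / S_e.
E_s = 246 × 5.6 × 0.9159 × 1.11 / 0.052 = 26930 kPa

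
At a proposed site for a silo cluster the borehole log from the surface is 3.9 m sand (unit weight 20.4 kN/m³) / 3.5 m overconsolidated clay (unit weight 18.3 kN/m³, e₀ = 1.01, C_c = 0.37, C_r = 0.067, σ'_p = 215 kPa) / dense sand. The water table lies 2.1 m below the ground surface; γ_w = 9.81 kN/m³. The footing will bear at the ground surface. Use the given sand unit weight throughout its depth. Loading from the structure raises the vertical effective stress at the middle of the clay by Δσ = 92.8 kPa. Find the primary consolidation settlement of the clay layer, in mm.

Mid-depth of clay below the ground surface: z = 3.9 + 3.5/2 = 5.65 m.
Total vertical stress at mid-clay: σ_v = 20.4×3.9 + 18.3×1.75 = 111.58 kPa.
Pore pressure: u = 9.81×(5.65 − 2.1) = 34.825 kPa.
Initial effective stress: σ'_0 = σ_v − u = 111.58 − 34.825 = 76.755 kPa.
Final effective stress: σ'_f = 76.755 + 92.8 = 169.56 kPa.
σ'_f = 169.56 ≤ σ'_p = 215 kPa, so the clay remains overconsolidated and only the recompression index applies:
S_c = C_r·H/(1+e₀)·log₁₀(σ'_f/σ'_0) = 0.067×3.5/2.01×log₁₀(169.56/76.755)
    = 0.11667 × 0.34422 = 0.04016 m

S_c ≈ 40.2 mm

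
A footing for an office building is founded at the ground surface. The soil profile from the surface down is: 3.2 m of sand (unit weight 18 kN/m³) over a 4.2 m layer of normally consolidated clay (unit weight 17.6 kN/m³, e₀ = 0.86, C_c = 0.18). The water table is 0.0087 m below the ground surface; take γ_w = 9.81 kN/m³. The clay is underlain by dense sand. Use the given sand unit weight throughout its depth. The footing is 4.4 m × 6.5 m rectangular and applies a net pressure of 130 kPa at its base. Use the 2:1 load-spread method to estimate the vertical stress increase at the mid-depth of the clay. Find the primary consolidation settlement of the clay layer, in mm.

S_c ≈ 99.9 mm

Mid-depth of clay below the ground surface: z = 3.2 + 4.2/2 = 5.3 m.
Total vertical stress at mid-clay: σ_v = 18×3.2 + 17.6×2.1 = 94.56 kPa.
Pore pressure: u = 9.81×(5.3 − 0.0087) = 51.905 kPa.
Initial effective stress: σ'_0 = σ_v − u = 94.56 − 51.905 = 42.655 kPa.
Stress increase at mid-clay by the 2:1 spreading method:
Δσ = qBL/((B+z)(L+z)) = 130×4.4×6.5/((4.4+5.3)(6.5+5.3)) = 32.483 kPa
Final effective stress: σ'_f = σ'_0 + Δσ = 42.655 + 32.483 = 75.138 kPa.
Normally consolidated clay, so the full stress increment lies on the virgin compression line:
S_c = C_c·H/(1+e₀)·log₁₀(σ'_f/σ'_0) = 0.18×4.2/(1+0.86)×log₁₀(75.138/42.655)
    = 0.40645 × 0.24589 = 0.09994 m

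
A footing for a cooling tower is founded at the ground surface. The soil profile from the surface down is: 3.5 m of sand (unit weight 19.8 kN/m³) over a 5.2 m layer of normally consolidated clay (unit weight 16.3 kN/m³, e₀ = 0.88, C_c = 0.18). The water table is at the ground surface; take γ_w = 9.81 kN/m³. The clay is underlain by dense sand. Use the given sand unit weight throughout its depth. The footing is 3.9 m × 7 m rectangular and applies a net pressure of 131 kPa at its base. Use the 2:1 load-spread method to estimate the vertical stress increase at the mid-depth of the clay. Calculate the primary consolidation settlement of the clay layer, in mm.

S_c ≈ 91.5 mm

Mid-depth of clay below the ground surface: z = 3.5 + 5.2/2 = 6.1 m.
Total vertical stress at mid-clay: σ_v = 19.8×3.5 + 16.3×2.6 = 111.68 kPa.
Pore pressure: u = 9.81×(6.1 − 0) = 59.841 kPa.
Initial effective stress: σ'_0 = σ_v − u = 111.68 − 59.841 = 51.839 kPa.
Stress increase at mid-clay by the 2:1 spreading method:
Δσ = qBL/((B+z)(L+z)) = 131×3.9×7/((3.9+6.1)(7+6.1)) = 27.3 kPa
Final effective stress: σ'_f = σ'_0 + Δσ = 51.839 + 27.3 = 79.139 kPa.
Normally consolidated clay, so the full stress increment lies on the virgin compression line:
S_c = C_c·H/(1+e₀)·log₁₀(σ'_f/σ'_0) = 0.18×5.2/(1+0.88)×log₁₀(79.139/51.839)
    = 0.49787 × 0.18373 = 0.09147 m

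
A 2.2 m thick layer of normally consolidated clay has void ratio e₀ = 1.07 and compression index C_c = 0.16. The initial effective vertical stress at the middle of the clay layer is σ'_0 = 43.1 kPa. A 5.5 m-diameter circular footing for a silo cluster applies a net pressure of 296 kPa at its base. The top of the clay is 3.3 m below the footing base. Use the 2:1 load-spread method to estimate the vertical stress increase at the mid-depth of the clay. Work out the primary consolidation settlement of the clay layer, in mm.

Mid-depth of clay below the footing base: z = 3.3 + 2.2/2 = 4.4 m.
Stress increase at mid-clay by the 2:1 spreading method:
Δσ ≈ qD²/(D+z)² = 296×5.5²/(5.5+4.4)² = 91.358 kPa
Final effective stress: σ'_f = σ'_0 + Δσ = 43.1 + 91.358 = 134.46 kPa.
Normally consolidated clay, so the full stress increment lies on the virgin compression line:
S_c = C_c·H/(1+e₀)·log₁₀(σ'_f/σ'_0) = 0.16×2.2/(1+1.07)×log₁₀(134.46/43.1)
    = 0.17005 × 0.49412 = 0.08403 m

S_c ≈ 84 mm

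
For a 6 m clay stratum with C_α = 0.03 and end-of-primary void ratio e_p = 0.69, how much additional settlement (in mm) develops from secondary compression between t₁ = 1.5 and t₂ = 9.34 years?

S_s ≈ 84.6 mm

Secondary compression: S_s = C_α·H/(1+e_p)·log₁₀(t₂/t₁)
S_s = 0.03×6/(1+0.69)×log₁₀(9.34/1.5)
    = 0.1065 × 0.7943 = 0.0846 m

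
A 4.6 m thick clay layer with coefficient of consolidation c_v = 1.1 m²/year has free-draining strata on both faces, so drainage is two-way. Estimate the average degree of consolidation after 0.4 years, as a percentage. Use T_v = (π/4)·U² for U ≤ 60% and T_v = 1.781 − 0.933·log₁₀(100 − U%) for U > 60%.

U ≈ 32.5 %

Drainage path length: H_d = H/2 = 2.3 m (double drainage).
T_v = c_v·t/H_d² = 1.1×0.4/2.3² = 0.083176.
T_v = 0.083176 corresponds to the U ≤ 60% branch:
U = √(4T_v/π) = 0.3254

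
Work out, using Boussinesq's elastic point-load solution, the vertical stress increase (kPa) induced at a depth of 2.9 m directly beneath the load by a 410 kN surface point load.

Boussinesq vertical stress below a point load on an elastic half-space:
Δσ_z = 3P/(2πz²) · [1 + (r/z)²]^(−5/2)
r/z = 0/2.9 = 0; [1+(r/z)²]^(−5/2) = 1.
Δσ_z = 3×410/(2π×2.9²) × 1 = 23.277 × 1 = 23.28 kPa

Δσ_z ≈ 23.3 kPa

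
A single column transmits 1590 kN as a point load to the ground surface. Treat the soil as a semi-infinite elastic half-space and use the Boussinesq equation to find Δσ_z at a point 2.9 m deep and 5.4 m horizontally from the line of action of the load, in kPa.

Boussinesq vertical stress below a point load on an elastic half-space:
Δσ_z = 3P/(2πz²) · [1 + (r/z)²]^(−5/2)
r/z = 5.4/2.9 = 1.8621; [1+(r/z)²]^(−5/2) = 0.023708.
Δσ_z = 3×1590/(2π×2.9²) × 0.023708 = 90.27 × 0.023708 = 2.14 kPa

Δσ_z ≈ 2.14 kPa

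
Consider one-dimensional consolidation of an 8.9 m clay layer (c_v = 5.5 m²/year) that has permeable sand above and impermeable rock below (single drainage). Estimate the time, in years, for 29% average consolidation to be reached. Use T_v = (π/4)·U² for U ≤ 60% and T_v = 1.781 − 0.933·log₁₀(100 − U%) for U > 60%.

Drainage path length: H_d = H = 8.9 m (single drainage).
U ≤ 60%: T_v = (π/4)·U² = (π/4)×0.29² = 0.066052.
t = T_v·H_d²/c_v = 0.066052×8.9²/5.5 = 0.9513 years.

t ≈ 0.951 years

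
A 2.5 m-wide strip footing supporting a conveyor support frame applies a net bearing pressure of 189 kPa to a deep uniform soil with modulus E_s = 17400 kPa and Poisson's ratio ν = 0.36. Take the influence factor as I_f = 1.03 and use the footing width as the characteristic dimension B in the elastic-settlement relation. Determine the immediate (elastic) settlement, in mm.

S_e ≈ 24.3 mm

Immediate (elastic) settlement: S_e = q·B·(1−ν²)/E_s · I_f.
S_e = 189 × 2.5 × (1 − 0.36²) / 17400 × 1.03
    = 189 × 2.5 × 0.8704 / 17400 × 1.03
    = 0.02434 m = 24.34 mm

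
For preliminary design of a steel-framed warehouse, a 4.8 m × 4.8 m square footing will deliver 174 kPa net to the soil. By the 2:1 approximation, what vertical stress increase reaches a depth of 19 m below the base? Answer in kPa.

By the 2:1 method the load spreads at 1 horizontal : 2 vertical, so at depth z the loaded area has grown by z in each plan dimension:
Δσ = qBL/((B+z)(L+z)) = 174×4.8×4.8/((4.8+19)(4.8+19)) = 7.0775 kPa

Δσ_z ≈ 7.08 kPa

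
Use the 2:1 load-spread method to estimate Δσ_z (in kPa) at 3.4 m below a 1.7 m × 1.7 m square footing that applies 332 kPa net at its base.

Δσ_z ≈ 36.9 kPa

By the 2:1 method the load spreads at 1 horizontal : 2 vertical, so at depth z the loaded area has grown by z in each plan dimension:
Δσ = qBL/((B+z)(L+z)) = 332×1.7×1.7/((1.7+3.4)(1.7+3.4)) = 36.889 kPa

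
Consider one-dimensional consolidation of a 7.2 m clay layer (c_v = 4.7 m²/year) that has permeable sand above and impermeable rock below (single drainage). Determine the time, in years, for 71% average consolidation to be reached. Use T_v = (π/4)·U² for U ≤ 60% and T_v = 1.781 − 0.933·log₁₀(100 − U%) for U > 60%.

Drainage path length: H_d = H = 7.2 m (single drainage).
U > 60%: T_v = 1.781 − 0.933·log₁₀(100 − 71) = 0.41658.
t = T_v·H_d²/c_v = 0.41658×7.2²/4.7 = 4.595 years.

t ≈ 4.59 years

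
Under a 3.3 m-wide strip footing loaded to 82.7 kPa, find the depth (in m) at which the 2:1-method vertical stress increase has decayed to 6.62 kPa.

2:1 spreading — at depth z the loaded area has grown by z in each plan dimension:
qB/(B+z) = Δσ_z ⇒ z = qB/Δσ_z − B = 82.7×3.3/6.62 − 3.3 = 37.93 m

z ≈ 37.9 m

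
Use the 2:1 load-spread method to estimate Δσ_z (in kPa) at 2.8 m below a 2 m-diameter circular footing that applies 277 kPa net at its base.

By the 2:1 method the load spreads at 1 horizontal : 2 vertical, so at depth z the loaded area has grown by z in each plan dimension:
Δσ ≈ qD²/(D+z)² = 277×2²/(2+2.8)² = 48.09 kPa

Δσ_z ≈ 48.1 kPa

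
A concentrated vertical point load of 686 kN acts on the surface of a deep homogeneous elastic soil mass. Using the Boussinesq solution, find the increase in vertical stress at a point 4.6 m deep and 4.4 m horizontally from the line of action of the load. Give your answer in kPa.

Δσ_z ≈ 3.05 kPa

Boussinesq vertical stress below a point load on an elastic half-space:
Δσ_z = 3P/(2πz²) · [1 + (r/z)²]^(−5/2)
r/z = 4.4/4.6 = 0.95652; [1+(r/z)²]^(−5/2) = 0.19707.
Δσ_z = 3×686/(2π×4.6²) × 0.19707 = 15.479 × 0.19707 = 3.05 kPa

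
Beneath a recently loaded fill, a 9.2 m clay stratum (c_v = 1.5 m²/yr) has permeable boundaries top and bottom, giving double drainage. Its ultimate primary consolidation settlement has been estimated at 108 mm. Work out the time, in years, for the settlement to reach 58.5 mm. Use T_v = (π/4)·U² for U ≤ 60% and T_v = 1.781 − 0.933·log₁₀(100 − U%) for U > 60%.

t ≈ 3.25 years

Drainage path length: H_d = H/2 = 4.6 m (double drainage).
U = S(t)/S_ult = 58.5/108 = 0.5417.
U ≤ 60%: T_v = (π/4)·U² = (π/4)×0.54167² = 0.23044.
t = T_v·H_d²/c_v = 0.23044×4.6²/1.5 = 3.251 years.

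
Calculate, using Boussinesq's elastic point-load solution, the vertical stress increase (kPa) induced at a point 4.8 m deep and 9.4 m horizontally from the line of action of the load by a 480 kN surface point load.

Boussinesq vertical stress below a point load on an elastic half-space:
Δσ_z = 3P/(2πz²) · [1 + (r/z)²]^(−5/2)
r/z = 9.4/4.8 = 1.9583; [1+(r/z)²]^(−5/2) = 0.019453.
Δσ_z = 3×480/(2π×4.8²) × 0.019453 = 9.9472 × 0.019453 = 0.1935 kPa

Δσ_z ≈ 0.194 kPa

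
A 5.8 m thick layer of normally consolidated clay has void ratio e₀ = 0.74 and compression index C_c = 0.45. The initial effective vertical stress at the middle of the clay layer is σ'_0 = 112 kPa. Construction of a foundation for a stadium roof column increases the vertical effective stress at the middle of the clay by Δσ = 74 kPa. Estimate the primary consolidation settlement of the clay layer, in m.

S_c ≈ 0.33 m

Final effective stress: σ'_f = σ'_0 + Δσ = 112 + 74 = 186 kPa.
Normally consolidated clay, so the full stress increment lies on the virgin compression line:
S_c = C_c·H/(1+e₀)·log₁₀(σ'_f/σ'_0) = 0.45×5.8/(1+0.74)×log₁₀(186/112)
    = 1.5 × 0.22029 = 0.3304 m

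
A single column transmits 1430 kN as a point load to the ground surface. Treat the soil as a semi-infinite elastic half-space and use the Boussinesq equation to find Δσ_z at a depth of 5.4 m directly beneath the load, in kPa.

Δσ_z ≈ 23.4 kPa

Boussinesq vertical stress below a point load on an elastic half-space:
Δσ_z = 3P/(2πz²) · [1 + (r/z)²]^(−5/2)
r/z = 0/5.4 = 0; [1+(r/z)²]^(−5/2) = 1.
Δσ_z = 3×1430/(2π×5.4²) × 1 = 23.415 × 1 = 23.41 kPa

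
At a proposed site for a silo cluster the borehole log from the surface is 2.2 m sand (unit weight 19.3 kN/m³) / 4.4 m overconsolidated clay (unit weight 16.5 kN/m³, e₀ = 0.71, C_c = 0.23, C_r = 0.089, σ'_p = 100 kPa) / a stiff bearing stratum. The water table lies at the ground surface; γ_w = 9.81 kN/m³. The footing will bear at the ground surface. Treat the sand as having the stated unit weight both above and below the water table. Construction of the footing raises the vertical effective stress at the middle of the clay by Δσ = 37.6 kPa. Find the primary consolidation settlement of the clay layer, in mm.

Mid-depth of clay below the ground surface: z = 2.2 + 4.4/2 = 4.4 m.
Total vertical stress at mid-clay: σ_v = 19.3×2.2 + 16.5×2.2 = 78.76 kPa.
Pore pressure: u = 9.81×(4.4 − 0) = 43.164 kPa.
Initial effective stress: σ'_0 = σ_v − u = 78.76 − 43.164 = 35.596 kPa.
Final effective stress: σ'_f = 35.596 + 37.6 = 73.196 kPa.
σ'_f = 73.196 ≤ σ'_p = 100 kPa, so the clay remains overconsolidated and only the recompression index applies:
S_c = C_r·H/(1+e₀)·log₁₀(σ'_f/σ'_0) = 0.089×4.4/1.71×log₁₀(73.196/35.596)
    = 0.22901 × 0.31309 = 0.0717 m

S_c ≈ 71.7 mm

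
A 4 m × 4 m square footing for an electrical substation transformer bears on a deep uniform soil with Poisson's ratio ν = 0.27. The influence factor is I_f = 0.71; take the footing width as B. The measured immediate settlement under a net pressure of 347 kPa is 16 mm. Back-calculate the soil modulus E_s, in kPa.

S_e = q·B·(1−ν²)/E_s · I_f  ⇒  E_s = q·B·(1−ν²)·I_f / S_e.
E_s = 347 × 4 × 0.9271 × 0.71 / 0.016 = 57100 kPa

E_s ≈ 57100 kPa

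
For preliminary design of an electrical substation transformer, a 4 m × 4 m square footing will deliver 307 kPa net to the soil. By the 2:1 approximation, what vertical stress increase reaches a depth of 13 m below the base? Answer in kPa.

By the 2:1 method the load spreads at 1 horizontal : 2 vertical, so at depth z the loaded area has grown by z in each plan dimension:
Δσ = qBL/((B+z)(L+z)) = 307×4×4/((4+13)(4+13)) = 16.997 kPa

Δσ_z ≈ 17 kPa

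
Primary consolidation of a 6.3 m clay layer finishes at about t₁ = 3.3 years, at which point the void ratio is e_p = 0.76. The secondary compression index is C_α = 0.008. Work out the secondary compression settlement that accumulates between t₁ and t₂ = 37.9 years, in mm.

Secondary compression: S_s = C_α·H/(1+e_p)·log₁₀(t₂/t₁)
S_s = 0.008×6.3/(1+0.76)×log₁₀(37.9/3.3)
    = 0.02864 × 1.06 = 0.03036 m

S_s ≈ 30.4 mm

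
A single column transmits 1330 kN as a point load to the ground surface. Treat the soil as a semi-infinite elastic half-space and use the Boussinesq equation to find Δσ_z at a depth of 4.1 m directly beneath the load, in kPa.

Δσ_z ≈ 37.8 kPa

Boussinesq vertical stress below a point load on an elastic half-space:
Δσ_z = 3P/(2πz²) · [1 + (r/z)²]^(−5/2)
r/z = 0/4.1 = 0; [1+(r/z)²]^(−5/2) = 1.
Δσ_z = 3×1330/(2π×4.1²) × 1 = 37.777 × 1 = 37.78 kPa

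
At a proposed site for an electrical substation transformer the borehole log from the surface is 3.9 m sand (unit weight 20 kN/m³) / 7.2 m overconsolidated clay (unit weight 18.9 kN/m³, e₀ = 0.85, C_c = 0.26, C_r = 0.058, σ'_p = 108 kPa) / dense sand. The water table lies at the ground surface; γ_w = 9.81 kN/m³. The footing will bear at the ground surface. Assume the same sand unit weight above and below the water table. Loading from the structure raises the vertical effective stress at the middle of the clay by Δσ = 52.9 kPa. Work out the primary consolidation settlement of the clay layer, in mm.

S_c ≈ 105 mm

Mid-depth of clay below the ground surface: z = 3.9 + 7.2/2 = 7.5 m.
Total vertical stress at mid-clay: σ_v = 20×3.9 + 18.9×3.6 = 146.04 kPa.
Pore pressure: u = 9.81×(7.5 − 0) = 73.575 kPa.
Initial effective stress: σ'_0 = σ_v − u = 146.04 − 73.575 = 72.465 kPa.
Final effective stress: σ'_f = 72.465 + 52.9 = 125.37 kPa.
σ'_f = 125.37 > σ'_p = 108 kPa, so the stress path crosses the preconsolidation pressure — recompression up to σ'_p, then virgin compression beyond:
S_c = H/(1+e₀)·[C_r·log₁₀(σ'_p/σ'_0) + C_c·log₁₀(σ'_f/σ'_p)]
    = 7.2/1.85 × [0.058×log₁₀(108/72.465) + 0.26×log₁₀(125.37/108)]
    = 3.8919 × [0.010051 + 0.01684] = 0.1047 m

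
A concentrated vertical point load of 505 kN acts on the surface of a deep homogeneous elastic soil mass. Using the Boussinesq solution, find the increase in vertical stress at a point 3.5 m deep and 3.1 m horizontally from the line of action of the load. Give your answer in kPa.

Boussinesq vertical stress below a point load on an elastic half-space:
Δσ_z = 3P/(2πz²) · [1 + (r/z)²]^(−5/2)
r/z = 3.1/3.5 = 0.88571; [1+(r/z)²]^(−5/2) = 0.23508.
Δσ_z = 3×505/(2π×3.5²) × 0.23508 = 19.683 × 0.23508 = 4.627 kPa

Δσ_z ≈ 4.63 kPa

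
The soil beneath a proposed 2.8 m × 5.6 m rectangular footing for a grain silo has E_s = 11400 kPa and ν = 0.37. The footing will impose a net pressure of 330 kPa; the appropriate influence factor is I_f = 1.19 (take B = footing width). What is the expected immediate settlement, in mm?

Immediate (elastic) settlement: S_e = q·B·(1−ν²)/E_s · I_f.
S_e = 330 × 2.8 × (1 − 0.37²) / 11400 × 1.19
    = 330 × 2.8 × 0.8631 / 11400 × 1.19
    = 0.08325 m = 83.25 mm

S_e ≈ 83.2 mm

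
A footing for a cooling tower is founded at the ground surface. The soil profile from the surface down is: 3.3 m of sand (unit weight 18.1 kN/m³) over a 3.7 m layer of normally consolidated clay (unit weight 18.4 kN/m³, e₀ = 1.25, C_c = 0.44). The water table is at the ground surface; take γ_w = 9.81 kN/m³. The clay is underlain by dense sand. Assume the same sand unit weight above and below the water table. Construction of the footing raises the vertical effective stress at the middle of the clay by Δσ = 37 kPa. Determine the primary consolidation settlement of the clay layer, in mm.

S_c ≈ 194 mm

Mid-depth of clay below the ground surface: z = 3.3 + 3.7/2 = 5.15 m.
Total vertical stress at mid-clay: σ_v = 18.1×3.3 + 18.4×1.85 = 93.77 kPa.
Pore pressure: u = 9.81×(5.15 − 0) = 50.522 kPa.
Initial effective stress: σ'_0 = σ_v − u = 93.77 − 50.522 = 43.248 kPa.
Final effective stress: σ'_f = σ'_0 + Δσ = 43.248 + 37 = 80.248 kPa.
Normally consolidated clay, so the full stress increment lies on the virgin compression line:
S_c = C_c·H/(1+e₀)·log₁₀(σ'_f/σ'_0) = 0.44×3.7/(1+1.25)×log₁₀(80.248/43.248)
    = 0.72356 × 0.26847 = 0.1943 m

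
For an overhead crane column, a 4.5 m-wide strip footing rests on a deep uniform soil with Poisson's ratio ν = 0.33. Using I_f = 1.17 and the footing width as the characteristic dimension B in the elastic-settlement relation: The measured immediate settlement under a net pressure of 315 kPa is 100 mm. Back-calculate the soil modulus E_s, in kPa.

E_s ≈ 14800 kPa

S_e = q·B·(1−ν²)/E_s · I_f  ⇒  E_s = q·B·(1−ν²)·I_f / S_e.
E_s = 315 × 4.5 × 0.8911 × 1.17 / 0.1 = 14780 kPa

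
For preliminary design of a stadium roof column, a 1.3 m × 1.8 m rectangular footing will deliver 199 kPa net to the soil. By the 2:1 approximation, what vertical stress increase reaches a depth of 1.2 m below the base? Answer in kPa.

By the 2:1 method the load spreads at 1 horizontal : 2 vertical, so at depth z the loaded area has grown by z in each plan dimension:
Δσ = qBL/((B+z)(L+z)) = 199×1.3×1.8/((1.3+1.2)(1.8+1.2)) = 62.088 kPa

Δσ_z ≈ 62.1 kPa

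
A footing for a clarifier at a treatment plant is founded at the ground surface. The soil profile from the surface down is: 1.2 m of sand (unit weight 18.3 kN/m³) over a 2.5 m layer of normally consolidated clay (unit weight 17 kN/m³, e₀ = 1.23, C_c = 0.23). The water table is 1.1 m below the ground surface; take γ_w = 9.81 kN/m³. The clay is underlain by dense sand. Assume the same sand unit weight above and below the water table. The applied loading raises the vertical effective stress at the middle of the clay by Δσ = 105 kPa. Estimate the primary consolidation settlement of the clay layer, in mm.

Mid-depth of clay below the ground surface: z = 1.2 + 2.5/2 = 2.45 m.
Total vertical stress at mid-clay: σ_v = 18.3×1.2 + 17×1.25 = 43.21 kPa.
Pore pressure: u = 9.81×(2.45 − 1.1) = 13.244 kPa.
Initial effective stress: σ'_0 = σ_v − u = 43.21 − 13.244 = 29.966 kPa.
Final effective stress: σ'_f = σ'_0 + Δσ = 29.966 + 105 = 134.97 kPa.
Normally consolidated clay, so the full stress increment lies on the virgin compression line:
S_c = C_c·H/(1+e₀)·log₁₀(σ'_f/σ'_0) = 0.23×2.5/(1+1.23)×log₁₀(134.97/29.966)
    = 0.25785 × 0.65361 = 0.1685 m

S_c ≈ 169 mm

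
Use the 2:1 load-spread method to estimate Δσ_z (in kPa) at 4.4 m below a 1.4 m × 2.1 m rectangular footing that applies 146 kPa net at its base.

By the 2:1 method the load spreads at 1 horizontal : 2 vertical, so at depth z the loaded area has grown by z in each plan dimension:
Δσ = qBL/((B+z)(L+z)) = 146×1.4×2.1/((1.4+4.4)(2.1+4.4)) = 11.386 kPa

Δσ_z ≈ 11.4 kPa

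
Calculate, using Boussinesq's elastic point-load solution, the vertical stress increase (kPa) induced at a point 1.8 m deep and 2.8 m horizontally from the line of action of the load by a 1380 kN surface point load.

Boussinesq vertical stress below a point load on an elastic half-space:
Δσ_z = 3P/(2πz²) · [1 + (r/z)²]^(−5/2)
r/z = 2.8/1.8 = 1.5556; [1+(r/z)²]^(−5/2) = 0.046239.
Δσ_z = 3×1380/(2π×1.8²) × 0.046239 = 203.36 × 0.046239 = 9.403 kPa

Δσ_z ≈ 9.4 kPa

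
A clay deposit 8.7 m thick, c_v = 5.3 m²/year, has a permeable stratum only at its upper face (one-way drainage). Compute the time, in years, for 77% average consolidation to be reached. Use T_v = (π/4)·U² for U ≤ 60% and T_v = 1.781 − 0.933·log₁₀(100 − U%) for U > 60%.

Drainage path length: H_d = H = 8.7 m (single drainage).
U > 60%: T_v = 1.781 − 0.933·log₁₀(100 − 77) = 0.51051.
t = T_v·H_d²/c_v = 0.51051×8.7²/5.3 = 7.291 years.

t ≈ 7.29 years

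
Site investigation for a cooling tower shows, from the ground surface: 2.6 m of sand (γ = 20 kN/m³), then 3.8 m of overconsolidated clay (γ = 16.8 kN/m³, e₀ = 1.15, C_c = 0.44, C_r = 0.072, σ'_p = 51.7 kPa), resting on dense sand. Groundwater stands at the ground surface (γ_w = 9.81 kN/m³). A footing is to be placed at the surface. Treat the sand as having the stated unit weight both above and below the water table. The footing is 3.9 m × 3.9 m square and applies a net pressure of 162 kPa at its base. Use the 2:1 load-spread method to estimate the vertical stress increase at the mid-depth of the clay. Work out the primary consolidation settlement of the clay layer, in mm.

Mid-depth of clay below the ground surface: z = 2.6 + 3.8/2 = 4.5 m.
Total vertical stress at mid-clay: σ_v = 20×2.6 + 16.8×1.9 = 83.92 kPa.
Pore pressure: u = 9.81×(4.5 − 0) = 44.145 kPa.
Initial effective stress: σ'_0 = σ_v − u = 83.92 − 44.145 = 39.775 kPa.
Stress increase at mid-clay by the 2:1 spreading method:
Δσ = qBL/((B+z)(L+z)) = 162×3.9×3.9/((3.9+4.5)(3.9+4.5)) = 34.921 kPa
Final effective stress: σ'_f = 39.775 + 34.921 = 74.696 kPa.
σ'_f = 74.696 > σ'_p = 51.7 kPa, so the stress path crosses the preconsolidation pressure — recompression up to σ'_p, then virgin compression beyond:
S_c = H/(1+e₀)·[C_r·log₁₀(σ'_p/σ'_0) + C_c·log₁₀(σ'_f/σ'_p)]
    = 3.8/2.15 × [0.072×log₁₀(51.7/39.775) + 0.44×log₁₀(74.696/51.7)]
    = 1.7674 × [0.0081994 + 0.070315] = 0.1388 m

S_c ≈ 139 mm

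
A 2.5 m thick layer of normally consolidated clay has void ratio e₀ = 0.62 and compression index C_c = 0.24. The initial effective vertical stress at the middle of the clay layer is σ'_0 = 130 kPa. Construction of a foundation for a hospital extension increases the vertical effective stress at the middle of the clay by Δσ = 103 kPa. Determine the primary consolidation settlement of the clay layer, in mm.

Final effective stress: σ'_f = σ'_0 + Δσ = 130 + 103 = 233 kPa.
Normally consolidated clay, so the full stress increment lies on the virgin compression line:
S_c = C_c·H/(1+e₀)·log₁₀(σ'_f/σ'_0) = 0.24×2.5/(1+0.62)×log₁₀(233/130)
    = 0.37037 × 0.25341 = 0.09386 m

S_c ≈ 93.9 mm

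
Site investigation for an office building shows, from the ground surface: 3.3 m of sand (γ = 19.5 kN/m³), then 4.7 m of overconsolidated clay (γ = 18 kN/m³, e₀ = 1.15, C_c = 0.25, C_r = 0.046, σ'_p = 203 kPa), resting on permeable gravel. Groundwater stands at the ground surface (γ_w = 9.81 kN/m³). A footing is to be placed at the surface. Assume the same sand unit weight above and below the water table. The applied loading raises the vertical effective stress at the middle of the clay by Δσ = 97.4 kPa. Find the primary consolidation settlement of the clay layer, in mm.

S_c ≈ 46.5 mm

Mid-depth of clay below the ground surface: z = 3.3 + 4.7/2 = 5.65 m.
Total vertical stress at mid-clay: σ_v = 19.5×3.3 + 18×2.35 = 106.65 kPa.
Pore pressure: u = 9.81×(5.65 − 0) = 55.427 kPa.
Initial effective stress: σ'_0 = σ_v − u = 106.65 − 55.427 = 51.223 kPa.
Final effective stress: σ'_f = 51.223 + 97.4 = 148.62 kPa.
σ'_f = 148.62 ≤ σ'_p = 203 kPa, so the clay remains overconsolidated and only the recompression index applies:
S_c = C_r·H/(1+e₀)·log₁₀(σ'_f/σ'_0) = 0.046×4.7/2.15×log₁₀(148.62/51.223)
    = 0.10056 × 0.46261 = 0.04652 m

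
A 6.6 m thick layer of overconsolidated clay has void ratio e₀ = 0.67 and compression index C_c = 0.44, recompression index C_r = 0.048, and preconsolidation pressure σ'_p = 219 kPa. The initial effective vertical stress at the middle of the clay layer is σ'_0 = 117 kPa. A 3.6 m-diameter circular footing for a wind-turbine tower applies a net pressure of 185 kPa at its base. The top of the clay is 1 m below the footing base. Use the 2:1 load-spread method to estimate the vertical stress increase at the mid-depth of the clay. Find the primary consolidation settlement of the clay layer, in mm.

S_c ≈ 23.4 mm

Mid-depth of clay below the footing base: z = 1 + 6.6/2 = 4.3 m.
Stress increase at mid-clay by the 2:1 spreading method:
Δσ ≈ qD²/(D+z)² = 185×3.6²/(3.6+4.3)² = 38.417 kPa
Final effective stress: σ'_f = 117 + 38.417 = 155.42 kPa.
σ'_f = 155.42 ≤ σ'_p = 219 kPa, so the clay remains overconsolidated and only the recompression index applies:
S_c = C_r·H/(1+e₀)·log₁₀(σ'_f/σ'_0) = 0.048×6.6/1.67×log₁₀(155.42/117)
    = 0.1897 × 0.12332 = 0.02339 m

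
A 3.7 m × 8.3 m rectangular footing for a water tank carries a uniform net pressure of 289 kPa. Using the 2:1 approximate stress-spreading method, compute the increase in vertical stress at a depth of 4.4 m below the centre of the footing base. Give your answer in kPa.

By the 2:1 method the load spreads at 1 horizontal : 2 vertical, so at depth z the loaded area has grown by z in each plan dimension:
Δσ = qBL/((B+z)(L+z)) = 289×3.7×8.3/((3.7+4.4)(8.3+4.4)) = 86.276 kPa

Δσ_z ≈ 86.3 kPa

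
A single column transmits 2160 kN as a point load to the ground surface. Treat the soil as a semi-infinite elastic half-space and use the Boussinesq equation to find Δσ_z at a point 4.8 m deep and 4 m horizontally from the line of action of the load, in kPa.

Δσ_z ≈ 12 kPa

Boussinesq vertical stress below a point load on an elastic half-space:
Δσ_z = 3P/(2πz²) · [1 + (r/z)²]^(−5/2)
r/z = 4/4.8 = 0.83333; [1+(r/z)²]^(−5/2) = 0.26757.
Δσ_z = 3×2160/(2π×4.8²) × 0.26757 = 44.762 × 0.26757 = 11.98 kPa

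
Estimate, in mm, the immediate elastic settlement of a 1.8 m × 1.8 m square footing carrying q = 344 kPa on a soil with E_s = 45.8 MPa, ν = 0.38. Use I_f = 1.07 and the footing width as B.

Immediate (elastic) settlement: S_e = q·B·(1−ν²)/E_s · I_f.
E_s = 45.8 MPa = 45800 kPa.
S_e = 344 × 1.8 × (1 − 0.38²) / 45800 × 1.07
    = 344 × 1.8 × 0.8556 / 45800 × 1.07
    = 0.01238 m = 12.38 mm

S_e ≈ 12.4 mm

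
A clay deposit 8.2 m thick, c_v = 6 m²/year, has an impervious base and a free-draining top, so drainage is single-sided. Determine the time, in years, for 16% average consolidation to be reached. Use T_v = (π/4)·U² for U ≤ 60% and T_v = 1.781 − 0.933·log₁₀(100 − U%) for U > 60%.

Drainage path length: H_d = H = 8.2 m (single drainage).
U ≤ 60%: T_v = (π/4)·U² = (π/4)×0.16² = 0.020106.
t = T_v·H_d²/c_v = 0.020106×8.2²/6 = 0.2253 years.

t ≈ 0.225 years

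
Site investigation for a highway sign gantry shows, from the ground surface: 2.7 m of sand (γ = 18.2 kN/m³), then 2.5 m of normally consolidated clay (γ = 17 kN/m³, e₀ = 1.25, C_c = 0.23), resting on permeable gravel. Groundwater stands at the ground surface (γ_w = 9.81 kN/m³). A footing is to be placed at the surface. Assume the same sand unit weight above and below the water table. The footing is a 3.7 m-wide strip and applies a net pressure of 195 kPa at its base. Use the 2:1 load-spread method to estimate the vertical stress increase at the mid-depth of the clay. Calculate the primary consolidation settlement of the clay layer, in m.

Mid-depth of clay below the ground surface: z = 2.7 + 2.5/2 = 3.95 m.
Total vertical stress at mid-clay: σ_v = 18.2×2.7 + 17×1.25 = 70.39 kPa.
Pore pressure: u = 9.81×(3.95 − 0) = 38.75 kPa.
Initial effective stress: σ'_0 = σ_v − u = 70.39 − 38.75 = 31.64 kPa.
Stress increase at mid-clay by the 2:1 spreading method:
Δσ = qB/(B+z) = 195×3.7/(3.7+3.95) = 94.314 kPa
Final effective stress: σ'_f = σ'_0 + Δσ = 31.64 + 94.314 = 125.95 kPa.
Normally consolidated clay, so the full stress increment lies on the virgin compression line:
S_c = C_c·H/(1+e₀)·log₁₀(σ'_f/σ'_0) = 0.23×2.5/(1+1.25)×log₁₀(125.95/31.64)
    = 0.25556 × 0.59996 = 0.1533 m

S_c ≈ 0.153 m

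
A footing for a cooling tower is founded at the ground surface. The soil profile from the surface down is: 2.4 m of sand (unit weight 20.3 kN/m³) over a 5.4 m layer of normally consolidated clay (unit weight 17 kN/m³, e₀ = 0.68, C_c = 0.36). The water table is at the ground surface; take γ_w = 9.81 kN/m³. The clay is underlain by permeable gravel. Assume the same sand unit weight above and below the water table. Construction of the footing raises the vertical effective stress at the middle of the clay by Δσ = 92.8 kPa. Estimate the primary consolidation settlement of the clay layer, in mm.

S_c ≈ 566 mm

Mid-depth of clay below the ground surface: z = 2.4 + 5.4/2 = 5.1 m.
Total vertical stress at mid-clay: σ_v = 20.3×2.4 + 17×2.7 = 94.62 kPa.
Pore pressure: u = 9.81×(5.1 − 0) = 50.031 kPa.
Initial effective stress: σ'_0 = σ_v − u = 94.62 − 50.031 = 44.589 kPa.
Final effective stress: σ'_f = σ'_0 + Δσ = 44.589 + 92.8 = 137.39 kPa.
Normally consolidated clay, so the full stress increment lies on the virgin compression line:
S_c = C_c·H/(1+e₀)·log₁₀(σ'_f/σ'_0) = 0.36×5.4/(1+0.68)×log₁₀(137.39/44.589)
    = 1.1571 × 0.48873 = 0.5655 m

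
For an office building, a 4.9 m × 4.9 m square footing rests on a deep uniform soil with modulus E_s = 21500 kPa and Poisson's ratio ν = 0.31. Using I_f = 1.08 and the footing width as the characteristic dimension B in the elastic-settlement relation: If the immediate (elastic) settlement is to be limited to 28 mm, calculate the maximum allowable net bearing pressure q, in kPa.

q ≈ 126 kPa

S_e = q·B·(1−ν²)/E_s · I_f  ⇒  q = S_e·E_s / (B·(1−ν²)·I_f).
q = 0.028 × 21500 / (4.9 × 0.9039 × 1.08) = 125.9 kPa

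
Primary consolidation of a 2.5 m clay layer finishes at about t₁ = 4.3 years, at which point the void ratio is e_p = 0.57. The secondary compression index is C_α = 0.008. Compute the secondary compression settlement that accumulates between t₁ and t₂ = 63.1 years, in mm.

Secondary compression: S_s = C_α·H/(1+e_p)·log₁₀(t₂/t₁)
S_s = 0.008×2.5/(1+0.57)×log₁₀(63.1/4.3)
    = 0.01274 × 1.167 = 0.01486 m

S_s ≈ 14.9 mm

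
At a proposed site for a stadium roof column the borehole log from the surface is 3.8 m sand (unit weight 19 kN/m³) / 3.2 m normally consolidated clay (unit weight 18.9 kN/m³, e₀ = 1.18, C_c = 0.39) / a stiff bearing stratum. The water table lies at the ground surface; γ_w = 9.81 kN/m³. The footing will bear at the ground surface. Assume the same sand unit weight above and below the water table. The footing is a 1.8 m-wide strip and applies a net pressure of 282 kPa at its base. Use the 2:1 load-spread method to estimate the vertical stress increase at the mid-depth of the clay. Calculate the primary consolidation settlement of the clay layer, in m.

S_c ≈ 0.22 m

Mid-depth of clay below the ground surface: z = 3.8 + 3.2/2 = 5.4 m.
Total vertical stress at mid-clay: σ_v = 19×3.8 + 18.9×1.6 = 102.44 kPa.
Pore pressure: u = 9.81×(5.4 − 0) = 52.974 kPa.
Initial effective stress: σ'_0 = σ_v − u = 102.44 − 52.974 = 49.466 kPa.
Stress increase at mid-clay by the 2:1 spreading method:
Δσ = qB/(B+z) = 282×1.8/(1.8+5.4) = 70.5 kPa
Final effective stress: σ'_f = σ'_0 + Δσ = 49.466 + 70.5 = 119.97 kPa.
Normally consolidated clay, so the full stress increment lies on the virgin compression line:
S_c = C_c·H/(1+e₀)·log₁₀(σ'_f/σ'_0) = 0.39×3.2/(1+1.18)×log₁₀(119.97/49.466)
    = 0.57248 × 0.38477 = 0.2203 m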